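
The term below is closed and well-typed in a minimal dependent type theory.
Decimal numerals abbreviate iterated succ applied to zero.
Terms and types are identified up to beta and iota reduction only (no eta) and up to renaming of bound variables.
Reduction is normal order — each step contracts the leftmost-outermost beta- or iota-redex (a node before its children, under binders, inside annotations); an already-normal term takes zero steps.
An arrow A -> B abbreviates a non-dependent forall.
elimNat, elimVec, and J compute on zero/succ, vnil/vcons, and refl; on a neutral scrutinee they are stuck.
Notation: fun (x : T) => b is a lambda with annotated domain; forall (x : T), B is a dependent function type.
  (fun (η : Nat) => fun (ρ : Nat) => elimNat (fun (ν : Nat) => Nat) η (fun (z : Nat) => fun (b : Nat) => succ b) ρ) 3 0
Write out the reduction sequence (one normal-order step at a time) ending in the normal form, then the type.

reduction (normal order):
  (fun (η : Nat) => fun (ρ : Nat) => elimNat (fun (ν : Nat) => Nat) η (fun (z : Nat) => fun (b : Nat) => succ b) ρ) 3 0
  ~> (fun (η : Nat) => elimNat (fun (ρ : Nat) => Nat) 3 (fun (ν : Nat) => fun (z : Nat) => succ z) η) 0
  ~> elimNat (fun (η : Nat) => Nat) 3 (fun (ρ : Nat) => fun (ν : Nat) => succ ν) 0
  ~> 3
type:
  Nat


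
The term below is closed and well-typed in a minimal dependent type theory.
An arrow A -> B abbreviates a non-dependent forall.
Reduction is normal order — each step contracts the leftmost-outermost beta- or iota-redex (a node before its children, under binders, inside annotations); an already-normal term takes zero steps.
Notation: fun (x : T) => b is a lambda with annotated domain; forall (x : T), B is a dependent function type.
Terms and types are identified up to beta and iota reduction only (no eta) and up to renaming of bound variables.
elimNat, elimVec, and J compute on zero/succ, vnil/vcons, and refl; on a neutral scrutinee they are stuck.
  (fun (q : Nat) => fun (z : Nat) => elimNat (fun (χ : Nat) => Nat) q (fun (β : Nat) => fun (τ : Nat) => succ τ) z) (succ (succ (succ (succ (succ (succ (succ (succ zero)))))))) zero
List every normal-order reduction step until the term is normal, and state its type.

normal-order reduction sequence:
  (fun (q : Nat) => fun (z : Nat) => elimNat (fun (χ : Nat) => Nat) q (fun (β : Nat) => fun (τ : Nat) => succ τ) z) (succ (succ (succ (succ (succ (succ (succ (succ zero)))))))) zero
  ~> (fun (q : Nat) => elimNat (fun (z : Nat) => Nat) (succ (succ (succ (succ (succ (succ (succ (succ zero)))))))) (fun (χ : Nat) => fun (β : Nat) => succ β) q) zero
  ~> elimNat (fun (q : Nat) => Nat) (succ (succ (succ (succ (succ (succ (succ (succ zero)))))))) (fun (z : Nat) => fun (χ : Nat) => succ χ) zero
  ~> succ (succ (succ (succ (succ (succ (succ (succ zero)))))))
inferred type:
  Nat


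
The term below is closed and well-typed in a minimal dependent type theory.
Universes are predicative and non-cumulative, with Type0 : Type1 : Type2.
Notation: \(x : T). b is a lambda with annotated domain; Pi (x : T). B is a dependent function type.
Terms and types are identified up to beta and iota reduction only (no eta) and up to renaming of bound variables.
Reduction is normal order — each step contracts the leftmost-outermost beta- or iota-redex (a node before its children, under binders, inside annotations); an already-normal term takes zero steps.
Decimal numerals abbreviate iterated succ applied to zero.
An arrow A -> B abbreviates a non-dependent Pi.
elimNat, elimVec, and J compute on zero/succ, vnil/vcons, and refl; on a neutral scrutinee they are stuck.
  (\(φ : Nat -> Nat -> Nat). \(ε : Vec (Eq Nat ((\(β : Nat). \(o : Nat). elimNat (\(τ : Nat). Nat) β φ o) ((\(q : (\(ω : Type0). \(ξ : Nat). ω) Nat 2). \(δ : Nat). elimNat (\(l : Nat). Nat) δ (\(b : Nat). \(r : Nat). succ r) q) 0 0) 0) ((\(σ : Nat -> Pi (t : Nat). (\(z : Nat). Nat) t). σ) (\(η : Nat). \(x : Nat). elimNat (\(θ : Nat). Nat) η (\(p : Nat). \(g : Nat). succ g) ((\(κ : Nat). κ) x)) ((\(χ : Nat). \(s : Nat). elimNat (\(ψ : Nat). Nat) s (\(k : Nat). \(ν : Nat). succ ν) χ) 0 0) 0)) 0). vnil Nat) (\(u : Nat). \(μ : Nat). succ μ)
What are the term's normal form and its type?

reduced normal form:
  \(φ : Vec (Eq Nat 0 0) 0). vnil Nat
inferred type:
  Vec (Eq Nat 0 0) 0 -> Vec Nat 0


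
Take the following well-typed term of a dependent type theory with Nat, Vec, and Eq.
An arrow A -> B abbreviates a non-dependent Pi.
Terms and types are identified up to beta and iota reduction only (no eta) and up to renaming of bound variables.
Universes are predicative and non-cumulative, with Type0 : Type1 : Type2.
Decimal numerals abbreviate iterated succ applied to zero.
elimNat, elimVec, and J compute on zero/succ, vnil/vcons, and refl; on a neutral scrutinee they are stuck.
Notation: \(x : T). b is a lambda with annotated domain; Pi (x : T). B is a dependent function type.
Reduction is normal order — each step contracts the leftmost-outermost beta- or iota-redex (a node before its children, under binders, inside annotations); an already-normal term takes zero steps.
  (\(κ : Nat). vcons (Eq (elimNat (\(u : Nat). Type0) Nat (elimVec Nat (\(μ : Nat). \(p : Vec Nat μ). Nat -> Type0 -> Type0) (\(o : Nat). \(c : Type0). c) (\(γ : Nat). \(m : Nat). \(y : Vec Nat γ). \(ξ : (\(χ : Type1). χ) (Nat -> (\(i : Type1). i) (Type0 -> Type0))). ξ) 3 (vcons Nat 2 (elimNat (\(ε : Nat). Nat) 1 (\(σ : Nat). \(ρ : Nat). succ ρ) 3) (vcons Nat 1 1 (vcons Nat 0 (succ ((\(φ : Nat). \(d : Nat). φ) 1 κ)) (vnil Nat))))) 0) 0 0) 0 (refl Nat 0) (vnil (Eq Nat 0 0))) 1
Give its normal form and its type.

resulting normal form:
  vcons (Eq Nat 0 0) 0 (refl Nat 0) (vnil (Eq Nat 0 0))
the term's type:
  Vec (Eq Nat 0 0) 1


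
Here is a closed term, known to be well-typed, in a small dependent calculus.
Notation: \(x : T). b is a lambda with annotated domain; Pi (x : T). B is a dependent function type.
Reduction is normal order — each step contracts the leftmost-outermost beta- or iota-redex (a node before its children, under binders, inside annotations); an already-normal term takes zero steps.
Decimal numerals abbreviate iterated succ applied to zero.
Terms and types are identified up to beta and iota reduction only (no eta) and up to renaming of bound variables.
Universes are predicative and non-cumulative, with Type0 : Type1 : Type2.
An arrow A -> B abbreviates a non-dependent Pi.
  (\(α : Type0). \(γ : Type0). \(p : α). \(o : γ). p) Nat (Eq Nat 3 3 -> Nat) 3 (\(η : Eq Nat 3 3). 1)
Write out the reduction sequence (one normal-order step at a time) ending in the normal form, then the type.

reduction (normal order):
  (\(α : Type0). \(γ : Type0). \(p : α). \(o : γ). p) Nat (Eq Nat 3 3 -> Nat) 3 (\(η : Eq Nat 3 3). 1)
  ~> (\(α : Type0). \(γ : Nat). \(p : α). γ) (Eq Nat 3 3 -> Nat) 3 (\(o : Eq Nat 3 3). 1)
  ~> (\(α : Nat). \(γ : Eq Nat 3 3 -> Nat). α) 3 (\(p : Eq Nat 3 3). 1)
  ~> (\(α : Eq Nat 3 3 -> Nat). 3) (\(γ : Eq Nat 3 3). 1)
  ~> 3
type:
  Nat


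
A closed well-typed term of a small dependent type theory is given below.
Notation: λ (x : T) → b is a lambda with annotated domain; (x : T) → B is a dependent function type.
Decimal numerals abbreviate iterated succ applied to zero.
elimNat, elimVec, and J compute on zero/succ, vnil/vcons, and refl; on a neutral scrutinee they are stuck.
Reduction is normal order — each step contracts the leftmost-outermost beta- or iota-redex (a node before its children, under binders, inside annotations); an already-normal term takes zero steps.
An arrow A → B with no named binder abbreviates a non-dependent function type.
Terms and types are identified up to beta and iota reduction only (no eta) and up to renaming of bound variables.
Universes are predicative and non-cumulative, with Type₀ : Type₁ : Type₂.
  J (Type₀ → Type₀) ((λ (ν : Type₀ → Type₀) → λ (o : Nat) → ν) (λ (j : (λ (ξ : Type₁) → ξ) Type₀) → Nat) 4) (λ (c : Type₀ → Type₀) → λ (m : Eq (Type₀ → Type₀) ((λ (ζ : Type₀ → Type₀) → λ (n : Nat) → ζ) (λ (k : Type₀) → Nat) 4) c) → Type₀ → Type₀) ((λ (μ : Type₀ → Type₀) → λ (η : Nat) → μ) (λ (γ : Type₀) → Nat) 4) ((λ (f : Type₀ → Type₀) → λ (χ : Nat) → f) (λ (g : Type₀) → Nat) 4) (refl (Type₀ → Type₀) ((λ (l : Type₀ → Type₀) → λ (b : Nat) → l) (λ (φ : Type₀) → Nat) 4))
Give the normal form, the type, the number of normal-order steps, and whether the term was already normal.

reduced normal form:
  λ (ν : Type₀) → Nat
type:
  Type₀ → Type₀
steps to reach normal form (normal order): 3
already normal: no
first redex: a J iota-redex


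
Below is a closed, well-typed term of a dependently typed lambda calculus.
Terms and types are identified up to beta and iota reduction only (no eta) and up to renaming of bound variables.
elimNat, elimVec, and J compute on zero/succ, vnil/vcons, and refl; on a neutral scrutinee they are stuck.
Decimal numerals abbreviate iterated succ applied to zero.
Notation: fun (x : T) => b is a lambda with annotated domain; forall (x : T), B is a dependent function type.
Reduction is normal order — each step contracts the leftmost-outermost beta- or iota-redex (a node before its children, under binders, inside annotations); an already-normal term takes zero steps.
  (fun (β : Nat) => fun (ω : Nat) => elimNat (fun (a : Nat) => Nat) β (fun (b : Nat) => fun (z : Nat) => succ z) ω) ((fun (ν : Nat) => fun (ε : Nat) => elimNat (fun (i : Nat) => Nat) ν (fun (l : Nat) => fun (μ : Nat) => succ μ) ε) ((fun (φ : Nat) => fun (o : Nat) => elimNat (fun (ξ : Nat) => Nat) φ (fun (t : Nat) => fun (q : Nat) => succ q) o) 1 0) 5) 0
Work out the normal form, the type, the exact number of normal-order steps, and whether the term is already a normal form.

reduced normal form:
  6
inferred type:
  Nat
reduction steps (normal order): 24
started in normal form: no
first contracted redex: a beta-redex


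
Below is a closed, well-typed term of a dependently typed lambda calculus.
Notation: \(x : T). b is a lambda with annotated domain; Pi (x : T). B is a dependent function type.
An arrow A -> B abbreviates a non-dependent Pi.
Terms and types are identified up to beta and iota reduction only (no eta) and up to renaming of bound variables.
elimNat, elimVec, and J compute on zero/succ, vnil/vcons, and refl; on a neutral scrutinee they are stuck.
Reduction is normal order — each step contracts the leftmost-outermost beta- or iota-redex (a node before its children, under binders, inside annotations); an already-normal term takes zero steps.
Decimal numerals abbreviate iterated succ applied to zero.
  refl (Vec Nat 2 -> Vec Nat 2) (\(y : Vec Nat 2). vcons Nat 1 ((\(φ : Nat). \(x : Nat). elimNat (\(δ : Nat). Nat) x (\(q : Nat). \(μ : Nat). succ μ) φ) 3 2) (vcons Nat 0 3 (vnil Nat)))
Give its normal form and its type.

reduced normal form:
  refl (Vec Nat 2 -> Vec Nat 2) (\(y : Vec Nat 2). vcons Nat 1 5 (vcons Nat 0 3 (vnil Nat)))
inferred type:
  Eq (Vec Nat 2 -> Vec Nat 2) (\(y : Vec Nat 2). vcons Nat 1 5 (vcons Nat 0 3 (vnil Nat))) (\(φ : Vec Nat 2). vcons Nat 1 5 (vcons Nat 0 3 (vnil Nat)))
observation: normalization takes exactly 12 steps under the normal-order strategy.


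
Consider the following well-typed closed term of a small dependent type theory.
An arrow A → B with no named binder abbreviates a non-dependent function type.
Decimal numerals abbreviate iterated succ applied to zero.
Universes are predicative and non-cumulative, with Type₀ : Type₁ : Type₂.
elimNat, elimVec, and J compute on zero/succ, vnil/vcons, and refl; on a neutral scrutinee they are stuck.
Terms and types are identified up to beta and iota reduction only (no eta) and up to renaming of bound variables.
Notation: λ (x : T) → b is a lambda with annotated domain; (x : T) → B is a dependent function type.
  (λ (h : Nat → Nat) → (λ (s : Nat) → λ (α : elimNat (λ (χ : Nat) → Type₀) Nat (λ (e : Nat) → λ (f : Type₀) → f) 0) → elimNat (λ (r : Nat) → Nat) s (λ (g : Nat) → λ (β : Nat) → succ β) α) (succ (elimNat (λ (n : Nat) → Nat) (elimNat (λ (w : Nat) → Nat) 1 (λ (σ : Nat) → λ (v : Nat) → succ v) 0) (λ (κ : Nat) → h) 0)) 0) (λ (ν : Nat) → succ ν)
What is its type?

inferred type:
  Nat


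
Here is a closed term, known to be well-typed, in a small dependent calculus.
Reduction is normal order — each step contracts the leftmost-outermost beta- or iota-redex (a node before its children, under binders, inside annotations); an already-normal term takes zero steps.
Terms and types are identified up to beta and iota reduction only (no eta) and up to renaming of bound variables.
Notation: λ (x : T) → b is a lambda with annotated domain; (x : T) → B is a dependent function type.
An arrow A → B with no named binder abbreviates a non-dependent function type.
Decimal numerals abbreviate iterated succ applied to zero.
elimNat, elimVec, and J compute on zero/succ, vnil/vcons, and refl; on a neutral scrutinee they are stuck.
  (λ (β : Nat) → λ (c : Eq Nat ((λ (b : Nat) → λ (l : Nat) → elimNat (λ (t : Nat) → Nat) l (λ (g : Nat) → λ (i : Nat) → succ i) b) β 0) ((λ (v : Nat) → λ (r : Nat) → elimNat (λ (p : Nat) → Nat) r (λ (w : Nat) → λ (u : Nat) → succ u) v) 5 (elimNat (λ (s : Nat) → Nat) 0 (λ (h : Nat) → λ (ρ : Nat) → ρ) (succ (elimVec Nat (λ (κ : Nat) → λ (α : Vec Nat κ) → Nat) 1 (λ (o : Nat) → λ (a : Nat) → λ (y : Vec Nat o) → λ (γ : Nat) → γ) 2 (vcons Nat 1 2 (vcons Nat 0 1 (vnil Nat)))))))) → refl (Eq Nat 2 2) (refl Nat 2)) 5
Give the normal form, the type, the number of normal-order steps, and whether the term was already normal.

reduced normal form:
  λ (β : Eq Nat 5 5) → refl (Eq Nat 2 2) (refl Nat 2)
inferred type:
  Eq Nat 5 5 → Eq (Eq Nat 2 2) (refl Nat 2) (refl Nat 2)
steps to reach normal form (normal order): 55
term was already normal: no
first redex: a beta-redex


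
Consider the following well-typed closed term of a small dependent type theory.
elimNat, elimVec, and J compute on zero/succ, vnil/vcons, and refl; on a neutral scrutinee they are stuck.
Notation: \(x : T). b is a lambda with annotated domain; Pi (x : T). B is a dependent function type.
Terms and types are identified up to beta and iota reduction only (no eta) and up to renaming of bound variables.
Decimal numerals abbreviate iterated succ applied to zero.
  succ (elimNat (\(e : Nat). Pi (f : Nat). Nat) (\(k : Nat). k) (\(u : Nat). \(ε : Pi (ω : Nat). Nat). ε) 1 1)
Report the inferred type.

the term's type:
  Nat


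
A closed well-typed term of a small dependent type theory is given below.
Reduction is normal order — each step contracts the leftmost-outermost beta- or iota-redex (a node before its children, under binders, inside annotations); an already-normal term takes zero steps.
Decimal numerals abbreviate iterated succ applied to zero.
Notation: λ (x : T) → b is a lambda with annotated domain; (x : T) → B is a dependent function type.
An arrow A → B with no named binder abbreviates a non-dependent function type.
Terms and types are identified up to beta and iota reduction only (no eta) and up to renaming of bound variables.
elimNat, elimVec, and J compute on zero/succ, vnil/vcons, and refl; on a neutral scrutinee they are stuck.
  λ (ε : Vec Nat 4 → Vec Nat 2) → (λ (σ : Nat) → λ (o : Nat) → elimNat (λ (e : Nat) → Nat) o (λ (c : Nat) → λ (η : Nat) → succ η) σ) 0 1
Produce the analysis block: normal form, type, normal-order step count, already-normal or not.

reduced normal form:
  λ (ε : Vec Nat 4 → Vec Nat 2) → 1
the term's type:
  (Vec Nat 4 → Vec Nat 2) → Nat
normal-order step count: 3
term was already normal: no
first contracted redex: a beta-redex


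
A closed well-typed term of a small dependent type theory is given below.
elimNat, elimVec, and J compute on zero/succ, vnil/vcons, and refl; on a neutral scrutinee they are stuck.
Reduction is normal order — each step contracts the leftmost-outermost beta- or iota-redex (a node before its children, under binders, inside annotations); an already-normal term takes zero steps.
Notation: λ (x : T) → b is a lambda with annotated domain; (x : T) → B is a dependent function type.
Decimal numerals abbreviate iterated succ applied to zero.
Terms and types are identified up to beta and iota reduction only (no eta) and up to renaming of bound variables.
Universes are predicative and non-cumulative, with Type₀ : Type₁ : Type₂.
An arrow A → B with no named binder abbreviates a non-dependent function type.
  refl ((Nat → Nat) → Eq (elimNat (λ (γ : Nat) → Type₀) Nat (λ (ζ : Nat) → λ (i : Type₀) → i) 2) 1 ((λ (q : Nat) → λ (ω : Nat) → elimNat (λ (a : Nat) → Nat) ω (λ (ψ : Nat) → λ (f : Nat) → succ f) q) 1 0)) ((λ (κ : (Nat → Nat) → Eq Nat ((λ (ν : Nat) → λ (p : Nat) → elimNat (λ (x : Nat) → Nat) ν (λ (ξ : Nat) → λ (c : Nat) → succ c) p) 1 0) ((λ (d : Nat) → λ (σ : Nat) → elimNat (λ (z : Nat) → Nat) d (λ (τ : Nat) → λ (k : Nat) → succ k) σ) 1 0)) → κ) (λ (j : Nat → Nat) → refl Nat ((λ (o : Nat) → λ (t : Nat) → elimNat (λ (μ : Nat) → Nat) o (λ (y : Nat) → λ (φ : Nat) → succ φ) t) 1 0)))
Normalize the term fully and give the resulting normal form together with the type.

reduced normal form:
  refl ((Nat → Nat) → Eq Nat 1 1) (λ (γ : Nat → Nat) → refl Nat 1)
inferred type:
  Eq ((Nat → Nat) → Eq Nat 1 1) (λ (γ : Nat → Nat) → refl Nat 1) (λ (ζ : Nat → Nat) → refl Nat 1)


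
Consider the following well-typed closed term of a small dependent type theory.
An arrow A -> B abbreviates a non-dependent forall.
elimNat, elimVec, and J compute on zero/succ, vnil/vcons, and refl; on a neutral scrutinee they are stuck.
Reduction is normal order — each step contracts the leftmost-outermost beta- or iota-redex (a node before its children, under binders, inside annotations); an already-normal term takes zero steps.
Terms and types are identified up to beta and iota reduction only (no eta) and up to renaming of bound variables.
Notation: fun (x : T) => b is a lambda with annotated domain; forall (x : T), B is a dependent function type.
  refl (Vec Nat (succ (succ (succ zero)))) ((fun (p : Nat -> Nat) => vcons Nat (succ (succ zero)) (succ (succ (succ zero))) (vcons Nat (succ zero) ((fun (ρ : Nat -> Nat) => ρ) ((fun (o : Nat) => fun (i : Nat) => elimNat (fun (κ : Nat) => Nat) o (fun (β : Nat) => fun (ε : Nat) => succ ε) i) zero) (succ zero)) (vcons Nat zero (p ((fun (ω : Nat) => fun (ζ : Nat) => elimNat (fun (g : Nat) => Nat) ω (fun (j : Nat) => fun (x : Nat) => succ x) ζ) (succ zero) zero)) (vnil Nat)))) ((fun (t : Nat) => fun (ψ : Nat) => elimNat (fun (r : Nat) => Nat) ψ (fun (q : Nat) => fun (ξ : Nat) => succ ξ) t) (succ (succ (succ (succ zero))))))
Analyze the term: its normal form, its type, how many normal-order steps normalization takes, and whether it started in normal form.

reduced normal form:
  refl (Vec Nat (succ (succ (succ zero)))) (vcons Nat (succ (succ zero)) (succ (succ (succ zero))) (vcons Nat (succ zero) (succ zero) (vcons Nat zero (succ (succ (succ (succ (succ zero))))) (vnil Nat))))
type:
  Eq (Vec Nat (succ (succ (succ zero)))) (vcons Nat (succ (succ zero)) (succ (succ (succ zero))) (vcons Nat (succ zero) (succ zero) (vcons Nat zero (succ (succ (succ (succ (succ zero))))) (vnil Nat)))) (vcons Nat (succ (succ zero)) (succ (succ (succ zero))) (vcons Nat (succ zero) (succ zero) (vcons Nat zero (succ (succ (succ (succ (succ zero))))) (vnil Nat))))
normal-order step count: 26
started in normal form: no
first contracted redex: a beta-redex


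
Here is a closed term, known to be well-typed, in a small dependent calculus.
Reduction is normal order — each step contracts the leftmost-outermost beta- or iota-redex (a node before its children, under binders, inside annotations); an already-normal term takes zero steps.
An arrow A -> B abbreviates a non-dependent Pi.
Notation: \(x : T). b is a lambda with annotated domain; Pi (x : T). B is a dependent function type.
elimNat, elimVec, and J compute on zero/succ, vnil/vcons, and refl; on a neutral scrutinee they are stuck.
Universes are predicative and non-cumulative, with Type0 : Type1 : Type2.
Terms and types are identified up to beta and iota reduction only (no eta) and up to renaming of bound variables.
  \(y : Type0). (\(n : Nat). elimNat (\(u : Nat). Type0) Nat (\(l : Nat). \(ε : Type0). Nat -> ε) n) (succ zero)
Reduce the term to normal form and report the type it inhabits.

resulting normal form:
  \(y : Type0). Nat -> Nat
the term's type:
  Type0 -> Type0
observation: the first redex contracted is a beta-redex; the normal form is reached in 5 normal-order steps.


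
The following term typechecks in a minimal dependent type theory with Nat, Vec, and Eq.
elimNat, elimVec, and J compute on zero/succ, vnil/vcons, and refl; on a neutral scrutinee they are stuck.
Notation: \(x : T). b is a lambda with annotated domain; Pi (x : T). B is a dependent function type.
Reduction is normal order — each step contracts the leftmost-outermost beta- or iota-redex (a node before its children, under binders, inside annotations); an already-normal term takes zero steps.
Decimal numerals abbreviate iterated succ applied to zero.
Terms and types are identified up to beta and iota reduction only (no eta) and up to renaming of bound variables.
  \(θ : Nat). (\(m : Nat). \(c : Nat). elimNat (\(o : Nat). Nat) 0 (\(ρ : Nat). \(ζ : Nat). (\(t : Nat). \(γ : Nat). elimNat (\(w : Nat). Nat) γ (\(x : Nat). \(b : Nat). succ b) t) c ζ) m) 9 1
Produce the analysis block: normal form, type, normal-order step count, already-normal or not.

normal form:
  \(θ : Nat). 9
the term's type:
  Pi (θ : Nat). Nat
normal-order step count: 84
term was already normal: no
first contracted redex: a beta-redex


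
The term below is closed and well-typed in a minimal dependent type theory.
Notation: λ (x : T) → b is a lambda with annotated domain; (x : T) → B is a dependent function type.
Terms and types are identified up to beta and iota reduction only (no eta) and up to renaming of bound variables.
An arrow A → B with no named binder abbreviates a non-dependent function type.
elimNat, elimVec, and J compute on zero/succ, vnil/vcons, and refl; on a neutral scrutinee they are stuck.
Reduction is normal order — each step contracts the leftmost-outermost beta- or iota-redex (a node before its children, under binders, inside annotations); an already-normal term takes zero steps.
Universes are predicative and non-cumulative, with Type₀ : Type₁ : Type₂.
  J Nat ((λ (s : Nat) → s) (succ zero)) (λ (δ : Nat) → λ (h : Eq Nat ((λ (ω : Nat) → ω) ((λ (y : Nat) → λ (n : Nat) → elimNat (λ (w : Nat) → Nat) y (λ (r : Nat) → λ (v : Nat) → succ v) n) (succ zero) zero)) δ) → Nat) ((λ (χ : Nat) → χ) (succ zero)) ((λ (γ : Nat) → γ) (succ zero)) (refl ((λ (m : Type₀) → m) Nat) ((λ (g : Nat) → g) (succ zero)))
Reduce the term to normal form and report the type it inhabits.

reduced normal form:
  succ zero
the term's type:
  Nat
observation: the first redex contracted is a J iota-redex; the normal form is reached in 2 normal-order steps.


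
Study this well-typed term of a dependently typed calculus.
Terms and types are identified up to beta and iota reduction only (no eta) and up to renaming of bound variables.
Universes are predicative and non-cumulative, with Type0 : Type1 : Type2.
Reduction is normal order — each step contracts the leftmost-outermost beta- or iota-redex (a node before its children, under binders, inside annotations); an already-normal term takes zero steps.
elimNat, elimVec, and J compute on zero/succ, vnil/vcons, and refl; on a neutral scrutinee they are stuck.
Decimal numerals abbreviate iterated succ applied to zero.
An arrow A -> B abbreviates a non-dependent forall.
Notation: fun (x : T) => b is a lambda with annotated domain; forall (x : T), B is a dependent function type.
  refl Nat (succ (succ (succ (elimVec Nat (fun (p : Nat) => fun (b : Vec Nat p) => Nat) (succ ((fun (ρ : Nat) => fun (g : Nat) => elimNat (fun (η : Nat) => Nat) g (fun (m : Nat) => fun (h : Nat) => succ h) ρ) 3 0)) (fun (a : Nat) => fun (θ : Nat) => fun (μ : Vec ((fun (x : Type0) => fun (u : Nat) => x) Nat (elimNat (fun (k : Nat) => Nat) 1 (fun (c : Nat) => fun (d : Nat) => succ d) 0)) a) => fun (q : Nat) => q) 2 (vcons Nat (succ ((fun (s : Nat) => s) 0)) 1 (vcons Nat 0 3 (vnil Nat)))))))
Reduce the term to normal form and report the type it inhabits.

resulting normal form:
  refl Nat 7
the term's type:
  Eq Nat 7 7


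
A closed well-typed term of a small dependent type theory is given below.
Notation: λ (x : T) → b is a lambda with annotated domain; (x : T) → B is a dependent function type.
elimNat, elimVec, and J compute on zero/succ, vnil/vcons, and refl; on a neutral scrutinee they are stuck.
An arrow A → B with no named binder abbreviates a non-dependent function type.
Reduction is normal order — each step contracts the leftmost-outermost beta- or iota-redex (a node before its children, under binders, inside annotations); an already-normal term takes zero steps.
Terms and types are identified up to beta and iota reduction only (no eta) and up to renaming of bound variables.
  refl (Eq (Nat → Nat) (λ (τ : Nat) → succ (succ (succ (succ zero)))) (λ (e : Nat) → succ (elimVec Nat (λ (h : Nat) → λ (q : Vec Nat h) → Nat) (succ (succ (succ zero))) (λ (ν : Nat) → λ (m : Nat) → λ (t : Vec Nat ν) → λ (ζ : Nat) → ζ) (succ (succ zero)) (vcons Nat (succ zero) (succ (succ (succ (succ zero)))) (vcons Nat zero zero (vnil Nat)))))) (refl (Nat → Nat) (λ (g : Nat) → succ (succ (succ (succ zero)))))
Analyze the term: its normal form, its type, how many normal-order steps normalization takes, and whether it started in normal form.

reduced normal form:
  refl (Eq (Nat → Nat) (λ (τ : Nat) → succ (succ (succ (succ zero)))) (λ (e : Nat) → succ (succ (succ (succ zero))))) (refl (Nat → Nat) (λ (h : Nat) → succ (succ (succ (succ zero)))))
the term's type:
  Eq (Eq (Nat → Nat) (λ (τ : Nat) → succ (succ (succ (succ zero)))) (λ (e : Nat) → succ (succ (succ (succ zero))))) (refl (Nat → Nat) (λ (h : Nat) → succ (succ (succ (succ zero))))) (refl (Nat → Nat) (λ (q : Nat) → succ (succ (succ (succ zero)))))
reduction steps (normal order): 11
already normal: no
first contracted redex: an elimVec iota-redex


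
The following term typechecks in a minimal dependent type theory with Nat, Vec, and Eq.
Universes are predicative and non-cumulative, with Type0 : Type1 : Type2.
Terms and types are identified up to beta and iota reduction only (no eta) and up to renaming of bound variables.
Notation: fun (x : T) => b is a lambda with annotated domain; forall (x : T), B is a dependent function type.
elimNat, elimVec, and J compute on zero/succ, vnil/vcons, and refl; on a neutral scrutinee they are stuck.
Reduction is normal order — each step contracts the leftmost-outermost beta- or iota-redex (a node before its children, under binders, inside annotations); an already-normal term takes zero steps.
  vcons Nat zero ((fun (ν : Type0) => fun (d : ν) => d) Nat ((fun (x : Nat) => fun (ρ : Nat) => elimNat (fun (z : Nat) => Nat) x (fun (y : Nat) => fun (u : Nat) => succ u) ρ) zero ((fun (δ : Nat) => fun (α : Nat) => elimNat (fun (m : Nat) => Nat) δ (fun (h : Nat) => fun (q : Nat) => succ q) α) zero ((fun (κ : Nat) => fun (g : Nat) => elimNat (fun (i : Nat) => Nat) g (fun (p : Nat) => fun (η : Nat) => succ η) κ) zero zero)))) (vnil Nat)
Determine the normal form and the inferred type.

normal form:
  vcons Nat zero zero (vnil Nat)
inferred type:
  Vec Nat (succ zero)
observation: normalization takes exactly 11 steps under the normal-order strategy.


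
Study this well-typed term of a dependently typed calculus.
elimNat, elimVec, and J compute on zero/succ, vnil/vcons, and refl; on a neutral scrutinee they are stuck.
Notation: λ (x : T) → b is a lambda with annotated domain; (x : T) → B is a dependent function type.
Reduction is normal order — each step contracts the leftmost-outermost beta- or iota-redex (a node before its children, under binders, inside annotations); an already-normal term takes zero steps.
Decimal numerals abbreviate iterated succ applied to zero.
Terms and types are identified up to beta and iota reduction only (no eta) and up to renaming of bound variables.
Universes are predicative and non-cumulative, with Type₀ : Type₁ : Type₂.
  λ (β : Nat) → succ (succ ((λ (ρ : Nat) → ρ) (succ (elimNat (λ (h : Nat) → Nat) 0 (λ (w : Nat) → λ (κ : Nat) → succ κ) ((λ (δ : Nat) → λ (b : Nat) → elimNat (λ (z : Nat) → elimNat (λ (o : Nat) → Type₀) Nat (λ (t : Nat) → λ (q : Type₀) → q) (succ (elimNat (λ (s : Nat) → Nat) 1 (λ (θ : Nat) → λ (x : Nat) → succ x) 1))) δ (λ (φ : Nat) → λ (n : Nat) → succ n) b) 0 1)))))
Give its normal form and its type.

resulting normal form:
  λ (β : Nat) → 4
type:
  (β : Nat) → Nat
observation: reduction starts at a beta-redex, and 11 normal-order steps reach the normal form.


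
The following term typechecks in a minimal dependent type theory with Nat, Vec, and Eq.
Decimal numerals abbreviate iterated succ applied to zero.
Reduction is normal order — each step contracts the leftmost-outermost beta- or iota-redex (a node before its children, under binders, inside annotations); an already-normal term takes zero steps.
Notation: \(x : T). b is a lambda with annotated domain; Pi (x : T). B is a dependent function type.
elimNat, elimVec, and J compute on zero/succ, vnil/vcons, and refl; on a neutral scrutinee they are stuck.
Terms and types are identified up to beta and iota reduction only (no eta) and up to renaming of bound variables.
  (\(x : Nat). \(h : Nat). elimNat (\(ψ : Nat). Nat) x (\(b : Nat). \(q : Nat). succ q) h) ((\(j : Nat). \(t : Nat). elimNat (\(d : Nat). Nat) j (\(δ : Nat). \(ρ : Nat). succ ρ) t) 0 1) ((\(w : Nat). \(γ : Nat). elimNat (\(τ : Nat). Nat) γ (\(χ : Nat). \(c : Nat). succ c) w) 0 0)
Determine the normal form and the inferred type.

normal form:
  1
inferred type:
  Nat
observation: the leftmost-outermost redex is a beta-redex, and normalization takes 12 steps.


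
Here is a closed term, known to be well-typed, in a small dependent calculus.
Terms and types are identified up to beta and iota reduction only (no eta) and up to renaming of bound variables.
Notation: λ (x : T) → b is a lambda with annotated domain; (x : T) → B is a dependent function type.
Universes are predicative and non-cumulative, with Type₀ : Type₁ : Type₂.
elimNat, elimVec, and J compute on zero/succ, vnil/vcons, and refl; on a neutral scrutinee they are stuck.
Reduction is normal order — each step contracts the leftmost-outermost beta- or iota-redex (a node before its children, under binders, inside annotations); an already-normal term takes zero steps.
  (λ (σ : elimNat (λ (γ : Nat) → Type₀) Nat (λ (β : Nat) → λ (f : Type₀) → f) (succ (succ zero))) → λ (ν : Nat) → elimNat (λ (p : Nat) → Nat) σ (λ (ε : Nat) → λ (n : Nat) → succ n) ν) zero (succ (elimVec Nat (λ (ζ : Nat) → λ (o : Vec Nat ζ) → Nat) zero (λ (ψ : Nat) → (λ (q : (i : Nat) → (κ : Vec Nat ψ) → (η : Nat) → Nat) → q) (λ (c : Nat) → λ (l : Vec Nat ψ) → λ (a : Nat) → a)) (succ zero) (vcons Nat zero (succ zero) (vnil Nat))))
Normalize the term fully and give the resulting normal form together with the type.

reduced normal form:
  succ zero
the term's type:
  Nat
observation: normalization takes exactly 13 steps under the normal-order strategy.


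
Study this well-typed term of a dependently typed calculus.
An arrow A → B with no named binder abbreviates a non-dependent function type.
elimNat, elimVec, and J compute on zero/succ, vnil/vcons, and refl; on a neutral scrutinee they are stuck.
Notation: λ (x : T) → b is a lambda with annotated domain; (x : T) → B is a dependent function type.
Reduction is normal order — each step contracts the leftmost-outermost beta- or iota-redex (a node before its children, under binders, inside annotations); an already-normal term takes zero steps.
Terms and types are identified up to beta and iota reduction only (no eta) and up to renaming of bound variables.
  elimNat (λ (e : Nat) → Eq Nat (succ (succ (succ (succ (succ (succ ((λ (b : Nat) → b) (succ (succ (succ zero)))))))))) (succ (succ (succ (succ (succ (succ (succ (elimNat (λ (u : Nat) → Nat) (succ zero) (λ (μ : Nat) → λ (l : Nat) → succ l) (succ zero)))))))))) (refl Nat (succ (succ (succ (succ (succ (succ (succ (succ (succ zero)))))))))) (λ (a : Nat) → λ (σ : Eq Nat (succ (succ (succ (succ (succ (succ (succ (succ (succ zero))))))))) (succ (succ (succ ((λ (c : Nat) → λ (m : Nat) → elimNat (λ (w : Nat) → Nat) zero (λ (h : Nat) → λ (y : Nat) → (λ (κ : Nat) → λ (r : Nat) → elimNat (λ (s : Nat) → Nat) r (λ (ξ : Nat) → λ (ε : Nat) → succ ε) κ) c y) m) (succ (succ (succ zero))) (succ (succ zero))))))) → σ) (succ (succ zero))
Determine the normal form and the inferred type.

reduced normal form:
  refl Nat (succ (succ (succ (succ (succ (succ (succ (succ (succ zero)))))))))
inferred type:
  Eq Nat (succ (succ (succ (succ (succ (succ (succ (succ (succ zero))))))))) (succ (succ (succ (succ (succ (succ (succ (succ (succ zero)))))))))
observation: 7 normal-order steps separate the term from its normal form.


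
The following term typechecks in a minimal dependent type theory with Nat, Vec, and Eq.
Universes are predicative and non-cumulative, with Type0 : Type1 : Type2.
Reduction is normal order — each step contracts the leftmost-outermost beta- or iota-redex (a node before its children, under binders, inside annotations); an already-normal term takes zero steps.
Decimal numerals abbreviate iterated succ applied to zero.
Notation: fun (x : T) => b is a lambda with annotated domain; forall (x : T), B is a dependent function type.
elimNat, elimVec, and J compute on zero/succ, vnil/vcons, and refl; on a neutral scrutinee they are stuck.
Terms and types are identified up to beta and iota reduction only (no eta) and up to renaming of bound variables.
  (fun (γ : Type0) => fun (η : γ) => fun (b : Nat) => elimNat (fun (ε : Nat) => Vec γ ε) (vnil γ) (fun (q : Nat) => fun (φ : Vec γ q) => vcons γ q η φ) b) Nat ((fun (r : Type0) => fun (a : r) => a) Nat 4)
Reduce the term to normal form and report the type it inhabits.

normal form:
  fun (γ : Nat) => elimNat (fun (η : Nat) => Vec Nat η) (vnil Nat) (fun (b : Nat) => fun (ε : Vec Nat b) => vcons Nat b 4 ε) γ
inferred type:
  forall (γ : Nat), Vec Nat γ


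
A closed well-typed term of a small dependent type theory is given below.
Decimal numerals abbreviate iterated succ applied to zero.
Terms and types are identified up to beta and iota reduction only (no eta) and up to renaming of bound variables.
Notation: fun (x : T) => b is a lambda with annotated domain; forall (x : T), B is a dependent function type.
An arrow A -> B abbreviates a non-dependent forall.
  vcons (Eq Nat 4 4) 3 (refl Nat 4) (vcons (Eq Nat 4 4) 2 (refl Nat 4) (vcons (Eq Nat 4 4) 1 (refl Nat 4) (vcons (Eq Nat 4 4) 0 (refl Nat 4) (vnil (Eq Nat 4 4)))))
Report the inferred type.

the term's type:
  Vec (Eq Nat 4 4) 4


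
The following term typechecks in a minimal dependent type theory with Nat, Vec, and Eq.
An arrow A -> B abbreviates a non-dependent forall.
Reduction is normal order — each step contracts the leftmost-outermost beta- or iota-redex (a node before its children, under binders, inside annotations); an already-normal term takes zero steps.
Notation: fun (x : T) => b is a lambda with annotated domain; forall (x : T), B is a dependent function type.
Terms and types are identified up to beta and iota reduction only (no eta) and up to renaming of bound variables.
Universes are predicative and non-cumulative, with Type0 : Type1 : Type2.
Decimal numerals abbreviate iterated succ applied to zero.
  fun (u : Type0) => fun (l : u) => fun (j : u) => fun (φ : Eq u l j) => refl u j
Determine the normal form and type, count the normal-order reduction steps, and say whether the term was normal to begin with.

reduced normal form:
  fun (u : Type0) => fun (l : u) => fun (j : u) => fun (φ : Eq u l j) => refl u j
inferred type:
  forall (u : Type0), forall (l : u), forall (j : u), Eq u l j -> Eq u j j
steps to reach normal form (normal order): 0
term was already normal: yes


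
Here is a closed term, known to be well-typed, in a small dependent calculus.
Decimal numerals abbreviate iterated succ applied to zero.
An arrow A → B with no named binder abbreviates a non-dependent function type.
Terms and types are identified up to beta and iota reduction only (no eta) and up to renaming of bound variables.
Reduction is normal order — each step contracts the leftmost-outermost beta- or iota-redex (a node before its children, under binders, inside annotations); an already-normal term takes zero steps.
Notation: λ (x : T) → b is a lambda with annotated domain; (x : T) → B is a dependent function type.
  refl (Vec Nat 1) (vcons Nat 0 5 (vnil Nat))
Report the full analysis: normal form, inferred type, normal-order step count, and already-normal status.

reduced normal form:
  refl (Vec Nat 1) (vcons Nat 0 5 (vnil Nat))
type:
  Eq (Vec Nat 1) (vcons Nat 0 5 (vnil Nat)) (vcons Nat 0 5 (vnil Nat))
steps to reach normal form (normal order): 0
already normal: yes


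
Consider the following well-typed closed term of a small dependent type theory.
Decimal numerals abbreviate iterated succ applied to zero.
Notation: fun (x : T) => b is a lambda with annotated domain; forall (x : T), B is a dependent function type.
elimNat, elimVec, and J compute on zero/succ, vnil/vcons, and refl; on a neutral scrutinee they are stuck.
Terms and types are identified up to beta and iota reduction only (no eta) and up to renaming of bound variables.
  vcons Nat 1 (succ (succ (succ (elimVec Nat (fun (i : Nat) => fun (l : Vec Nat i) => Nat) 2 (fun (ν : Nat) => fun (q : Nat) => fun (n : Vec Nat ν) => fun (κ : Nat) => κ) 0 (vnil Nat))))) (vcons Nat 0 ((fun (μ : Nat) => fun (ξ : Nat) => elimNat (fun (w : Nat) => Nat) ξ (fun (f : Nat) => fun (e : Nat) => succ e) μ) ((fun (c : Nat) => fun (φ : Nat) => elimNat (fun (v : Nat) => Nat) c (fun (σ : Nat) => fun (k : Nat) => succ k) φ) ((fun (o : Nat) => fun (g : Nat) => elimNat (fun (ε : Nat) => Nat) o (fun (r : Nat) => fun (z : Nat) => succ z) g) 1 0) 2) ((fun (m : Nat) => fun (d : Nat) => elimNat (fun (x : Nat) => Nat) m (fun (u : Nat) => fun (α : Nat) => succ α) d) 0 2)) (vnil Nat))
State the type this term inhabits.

the term's type:
  Vec Nat 2


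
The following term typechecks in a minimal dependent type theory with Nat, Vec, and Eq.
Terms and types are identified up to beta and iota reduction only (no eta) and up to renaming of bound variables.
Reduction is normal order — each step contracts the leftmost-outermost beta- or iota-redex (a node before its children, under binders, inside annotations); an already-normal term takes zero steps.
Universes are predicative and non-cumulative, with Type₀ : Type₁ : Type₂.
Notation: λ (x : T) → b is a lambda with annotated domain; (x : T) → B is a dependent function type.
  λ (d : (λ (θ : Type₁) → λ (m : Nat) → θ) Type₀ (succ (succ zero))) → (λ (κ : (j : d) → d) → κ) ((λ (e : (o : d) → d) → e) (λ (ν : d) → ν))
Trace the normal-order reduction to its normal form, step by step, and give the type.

normal-order reduction sequence:
  λ (d : (λ (θ : Type₁) → λ (m : Nat) → θ) Type₀ (succ (succ zero))) → (λ (κ : (j : d) → d) → κ) ((λ (e : (o : d) → d) → e) (λ (ν : d) → ν))
  ~> λ (d : (λ (θ : Nat) → Type₀) (succ (succ zero))) → (λ (m : (κ : d) → d) → m) ((λ (j : (e : d) → d) → j) (λ (o : d) → o))
  ~> λ (d : Type₀) → (λ (θ : (m : d) → d) → θ) ((λ (κ : (j : d) → d) → κ) (λ (e : d) → e))
  ~> λ (d : Type₀) → (λ (θ : (m : d) → d) → θ) (λ (κ : d) → κ)
  ~> λ (d : Type₀) → λ (θ : d) → θ
type:
  (d : Type₀) → (θ : d) → d
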